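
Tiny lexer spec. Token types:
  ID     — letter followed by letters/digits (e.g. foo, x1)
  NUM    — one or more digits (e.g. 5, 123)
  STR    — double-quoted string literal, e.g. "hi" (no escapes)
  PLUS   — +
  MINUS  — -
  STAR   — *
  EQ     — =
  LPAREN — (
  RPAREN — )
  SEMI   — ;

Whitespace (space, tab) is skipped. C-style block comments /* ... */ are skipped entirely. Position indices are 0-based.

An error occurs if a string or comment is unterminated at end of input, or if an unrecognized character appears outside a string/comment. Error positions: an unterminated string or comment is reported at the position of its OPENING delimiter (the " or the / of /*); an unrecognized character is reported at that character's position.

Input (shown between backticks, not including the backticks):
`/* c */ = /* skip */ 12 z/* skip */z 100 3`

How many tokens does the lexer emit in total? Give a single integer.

Answer: 6

Derivation:
pos=0: enter COMMENT mode (saw '/*')
exit COMMENT mode (now at pos=7)
pos=8: emit EQ '='
pos=10: enter COMMENT mode (saw '/*')
exit COMMENT mode (now at pos=20)
pos=21: emit NUM '12' (now at pos=23)
pos=24: emit ID 'z' (now at pos=25)
pos=25: enter COMMENT mode (saw '/*')
exit COMMENT mode (now at pos=35)
pos=35: emit ID 'z' (now at pos=36)
pos=37: emit NUM '100' (now at pos=40)
pos=41: emit NUM '3' (now at pos=42)
DONE. 6 tokens: [EQ, NUM, ID, ID, NUM, NUM]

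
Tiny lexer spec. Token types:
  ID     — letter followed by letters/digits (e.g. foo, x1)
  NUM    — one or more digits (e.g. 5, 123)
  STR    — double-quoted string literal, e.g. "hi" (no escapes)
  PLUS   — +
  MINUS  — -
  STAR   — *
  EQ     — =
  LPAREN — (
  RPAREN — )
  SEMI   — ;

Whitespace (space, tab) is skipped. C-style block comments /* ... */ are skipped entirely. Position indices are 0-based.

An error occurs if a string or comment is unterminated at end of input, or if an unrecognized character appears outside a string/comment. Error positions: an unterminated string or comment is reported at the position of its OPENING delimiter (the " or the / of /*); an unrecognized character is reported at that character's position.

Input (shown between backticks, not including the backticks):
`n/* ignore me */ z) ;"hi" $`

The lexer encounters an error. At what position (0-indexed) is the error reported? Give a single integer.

pos=0: emit ID 'n' (now at pos=1)
pos=1: enter COMMENT mode (saw '/*')
exit COMMENT mode (now at pos=16)
pos=17: emit ID 'z' (now at pos=18)
pos=18: emit RPAREN ')'
pos=20: emit SEMI ';'
pos=21: enter STRING mode
pos=21: emit STR "hi" (now at pos=25)
pos=26: ERROR — unrecognized char '$'

Answer: 26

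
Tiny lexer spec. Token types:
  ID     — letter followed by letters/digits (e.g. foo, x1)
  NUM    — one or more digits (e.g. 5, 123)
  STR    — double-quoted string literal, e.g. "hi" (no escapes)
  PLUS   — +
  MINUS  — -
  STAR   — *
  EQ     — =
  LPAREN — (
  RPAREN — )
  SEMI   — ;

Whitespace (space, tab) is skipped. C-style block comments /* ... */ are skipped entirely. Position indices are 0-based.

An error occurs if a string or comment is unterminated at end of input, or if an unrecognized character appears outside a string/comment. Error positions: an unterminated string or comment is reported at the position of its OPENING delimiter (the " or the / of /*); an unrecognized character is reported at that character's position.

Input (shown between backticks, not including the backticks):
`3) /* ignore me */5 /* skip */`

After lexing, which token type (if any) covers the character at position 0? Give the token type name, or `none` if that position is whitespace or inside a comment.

pos=0: emit NUM '3' (now at pos=1)
pos=1: emit RPAREN ')'
pos=3: enter COMMENT mode (saw '/*')
exit COMMENT mode (now at pos=18)
pos=18: emit NUM '5' (now at pos=19)
pos=20: enter COMMENT mode (saw '/*')
exit COMMENT mode (now at pos=30)
DONE. 3 tokens: [NUM, RPAREN, NUM]
Position 0: char is '3' -> NUM

Answer: NUM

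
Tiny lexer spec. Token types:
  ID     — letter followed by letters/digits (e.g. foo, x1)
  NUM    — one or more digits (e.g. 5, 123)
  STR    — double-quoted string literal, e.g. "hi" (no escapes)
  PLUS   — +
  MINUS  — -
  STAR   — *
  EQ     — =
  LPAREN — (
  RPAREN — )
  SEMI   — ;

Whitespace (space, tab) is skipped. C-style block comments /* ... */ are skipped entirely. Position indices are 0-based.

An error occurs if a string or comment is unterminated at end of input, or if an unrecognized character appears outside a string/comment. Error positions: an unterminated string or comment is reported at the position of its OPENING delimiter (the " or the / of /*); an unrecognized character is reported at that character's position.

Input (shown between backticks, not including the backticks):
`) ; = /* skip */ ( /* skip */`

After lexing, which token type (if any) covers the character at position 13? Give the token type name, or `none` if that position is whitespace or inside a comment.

pos=0: emit RPAREN ')'
pos=2: emit SEMI ';'
pos=4: emit EQ '='
pos=6: enter COMMENT mode (saw '/*')
exit COMMENT mode (now at pos=16)
pos=17: emit LPAREN '('
pos=19: enter COMMENT mode (saw '/*')
exit COMMENT mode (now at pos=29)
DONE. 4 tokens: [RPAREN, SEMI, EQ, LPAREN]
Position 13: char is ' ' -> none

Answer: none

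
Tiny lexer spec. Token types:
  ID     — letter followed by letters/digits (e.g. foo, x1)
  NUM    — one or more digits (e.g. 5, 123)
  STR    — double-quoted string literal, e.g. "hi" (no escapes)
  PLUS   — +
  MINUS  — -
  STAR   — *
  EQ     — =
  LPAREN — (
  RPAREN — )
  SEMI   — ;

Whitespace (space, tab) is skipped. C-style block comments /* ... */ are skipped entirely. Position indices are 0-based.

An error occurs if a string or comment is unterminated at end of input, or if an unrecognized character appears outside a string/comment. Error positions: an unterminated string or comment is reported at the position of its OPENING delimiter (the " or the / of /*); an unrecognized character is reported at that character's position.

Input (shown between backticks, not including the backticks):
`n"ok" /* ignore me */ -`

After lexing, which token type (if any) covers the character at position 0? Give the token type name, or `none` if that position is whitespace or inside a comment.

Answer: ID

Derivation:
pos=0: emit ID 'n' (now at pos=1)
pos=1: enter STRING mode
pos=1: emit STR "ok" (now at pos=5)
pos=6: enter COMMENT mode (saw '/*')
exit COMMENT mode (now at pos=21)
pos=22: emit MINUS '-'
DONE. 3 tokens: [ID, STR, MINUS]
Position 0: char is 'n' -> ID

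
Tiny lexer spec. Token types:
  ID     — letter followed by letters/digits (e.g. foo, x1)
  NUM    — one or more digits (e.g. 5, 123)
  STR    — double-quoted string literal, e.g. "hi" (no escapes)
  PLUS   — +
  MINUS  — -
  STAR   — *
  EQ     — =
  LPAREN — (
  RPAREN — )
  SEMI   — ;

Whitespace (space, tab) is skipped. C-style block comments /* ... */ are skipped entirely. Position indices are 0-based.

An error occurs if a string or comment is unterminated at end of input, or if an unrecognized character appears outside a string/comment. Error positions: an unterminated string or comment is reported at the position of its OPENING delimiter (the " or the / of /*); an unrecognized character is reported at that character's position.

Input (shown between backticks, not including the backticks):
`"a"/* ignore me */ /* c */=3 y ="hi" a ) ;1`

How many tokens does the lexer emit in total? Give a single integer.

pos=0: enter STRING mode
pos=0: emit STR "a" (now at pos=3)
pos=3: enter COMMENT mode (saw '/*')
exit COMMENT mode (now at pos=18)
pos=19: enter COMMENT mode (saw '/*')
exit COMMENT mode (now at pos=26)
pos=26: emit EQ '='
pos=27: emit NUM '3' (now at pos=28)
pos=29: emit ID 'y' (now at pos=30)
pos=31: emit EQ '='
pos=32: enter STRING mode
pos=32: emit STR "hi" (now at pos=36)
pos=37: emit ID 'a' (now at pos=38)
pos=39: emit RPAREN ')'
pos=41: emit SEMI ';'
pos=42: emit NUM '1' (now at pos=43)
DONE. 10 tokens: [STR, EQ, NUM, ID, EQ, STR, ID, RPAREN, SEMI, NUM]

Answer: 10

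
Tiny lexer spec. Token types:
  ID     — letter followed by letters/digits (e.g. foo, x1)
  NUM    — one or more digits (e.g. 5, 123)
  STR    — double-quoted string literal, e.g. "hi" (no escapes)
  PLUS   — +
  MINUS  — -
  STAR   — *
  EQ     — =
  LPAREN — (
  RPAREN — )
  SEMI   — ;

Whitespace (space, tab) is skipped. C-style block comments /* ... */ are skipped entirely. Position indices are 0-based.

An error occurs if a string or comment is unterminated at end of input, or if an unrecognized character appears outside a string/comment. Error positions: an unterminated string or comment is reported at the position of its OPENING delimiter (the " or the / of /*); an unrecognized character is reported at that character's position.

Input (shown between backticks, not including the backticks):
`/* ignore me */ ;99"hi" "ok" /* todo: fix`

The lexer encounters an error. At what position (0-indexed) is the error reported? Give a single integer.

pos=0: enter COMMENT mode (saw '/*')
exit COMMENT mode (now at pos=15)
pos=16: emit SEMI ';'
pos=17: emit NUM '99' (now at pos=19)
pos=19: enter STRING mode
pos=19: emit STR "hi" (now at pos=23)
pos=24: enter STRING mode
pos=24: emit STR "ok" (now at pos=28)
pos=29: enter COMMENT mode (saw '/*')
pos=29: ERROR — unterminated comment (reached EOF)

Answer: 29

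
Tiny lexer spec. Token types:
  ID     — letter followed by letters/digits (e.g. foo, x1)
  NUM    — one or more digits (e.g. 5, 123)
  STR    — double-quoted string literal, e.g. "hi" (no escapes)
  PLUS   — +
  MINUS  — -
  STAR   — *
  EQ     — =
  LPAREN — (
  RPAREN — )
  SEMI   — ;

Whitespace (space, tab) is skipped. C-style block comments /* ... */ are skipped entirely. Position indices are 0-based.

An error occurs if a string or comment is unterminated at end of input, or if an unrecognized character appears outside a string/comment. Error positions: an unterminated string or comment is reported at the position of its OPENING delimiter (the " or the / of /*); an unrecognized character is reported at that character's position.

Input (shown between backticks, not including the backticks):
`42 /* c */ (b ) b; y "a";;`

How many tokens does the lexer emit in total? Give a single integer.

Answer: 10

Derivation:
pos=0: emit NUM '42' (now at pos=2)
pos=3: enter COMMENT mode (saw '/*')
exit COMMENT mode (now at pos=10)
pos=11: emit LPAREN '('
pos=12: emit ID 'b' (now at pos=13)
pos=14: emit RPAREN ')'
pos=16: emit ID 'b' (now at pos=17)
pos=17: emit SEMI ';'
pos=19: emit ID 'y' (now at pos=20)
pos=21: enter STRING mode
pos=21: emit STR "a" (now at pos=24)
pos=24: emit SEMI ';'
pos=25: emit SEMI ';'
DONE. 10 tokens: [NUM, LPAREN, ID, RPAREN, ID, SEMI, ID, STR, SEMI, SEMI]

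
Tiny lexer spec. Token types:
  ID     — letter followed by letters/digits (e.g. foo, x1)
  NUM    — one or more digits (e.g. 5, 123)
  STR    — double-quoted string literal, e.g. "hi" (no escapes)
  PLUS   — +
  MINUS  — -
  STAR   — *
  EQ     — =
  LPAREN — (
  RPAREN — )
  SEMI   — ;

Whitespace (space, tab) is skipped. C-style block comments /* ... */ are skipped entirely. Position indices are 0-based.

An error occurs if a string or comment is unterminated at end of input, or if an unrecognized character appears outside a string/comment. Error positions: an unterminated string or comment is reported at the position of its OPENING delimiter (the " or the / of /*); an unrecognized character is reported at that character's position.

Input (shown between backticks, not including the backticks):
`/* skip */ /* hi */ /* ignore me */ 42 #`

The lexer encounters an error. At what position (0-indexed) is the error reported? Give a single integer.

Answer: 39

Derivation:
pos=0: enter COMMENT mode (saw '/*')
exit COMMENT mode (now at pos=10)
pos=11: enter COMMENT mode (saw '/*')
exit COMMENT mode (now at pos=19)
pos=20: enter COMMENT mode (saw '/*')
exit COMMENT mode (now at pos=35)
pos=36: emit NUM '42' (now at pos=38)
pos=39: ERROR — unrecognized char '#'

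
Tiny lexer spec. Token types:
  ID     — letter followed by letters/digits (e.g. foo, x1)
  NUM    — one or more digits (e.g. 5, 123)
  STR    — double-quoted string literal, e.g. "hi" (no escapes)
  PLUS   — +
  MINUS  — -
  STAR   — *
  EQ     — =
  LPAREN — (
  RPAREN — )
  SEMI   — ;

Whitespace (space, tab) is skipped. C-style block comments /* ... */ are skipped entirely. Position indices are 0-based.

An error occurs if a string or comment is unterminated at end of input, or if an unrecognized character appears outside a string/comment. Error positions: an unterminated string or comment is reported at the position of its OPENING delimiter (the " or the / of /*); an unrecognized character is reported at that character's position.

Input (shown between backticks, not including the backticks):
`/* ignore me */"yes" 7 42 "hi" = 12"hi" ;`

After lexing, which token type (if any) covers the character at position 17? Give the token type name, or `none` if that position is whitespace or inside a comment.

pos=0: enter COMMENT mode (saw '/*')
exit COMMENT mode (now at pos=15)
pos=15: enter STRING mode
pos=15: emit STR "yes" (now at pos=20)
pos=21: emit NUM '7' (now at pos=22)
pos=23: emit NUM '42' (now at pos=25)
pos=26: enter STRING mode
pos=26: emit STR "hi" (now at pos=30)
pos=31: emit EQ '='
pos=33: emit NUM '12' (now at pos=35)
pos=35: enter STRING mode
pos=35: emit STR "hi" (now at pos=39)
pos=40: emit SEMI ';'
DONE. 8 tokens: [STR, NUM, NUM, STR, EQ, NUM, STR, SEMI]
Position 17: char is 'e' -> STR

Answer: STR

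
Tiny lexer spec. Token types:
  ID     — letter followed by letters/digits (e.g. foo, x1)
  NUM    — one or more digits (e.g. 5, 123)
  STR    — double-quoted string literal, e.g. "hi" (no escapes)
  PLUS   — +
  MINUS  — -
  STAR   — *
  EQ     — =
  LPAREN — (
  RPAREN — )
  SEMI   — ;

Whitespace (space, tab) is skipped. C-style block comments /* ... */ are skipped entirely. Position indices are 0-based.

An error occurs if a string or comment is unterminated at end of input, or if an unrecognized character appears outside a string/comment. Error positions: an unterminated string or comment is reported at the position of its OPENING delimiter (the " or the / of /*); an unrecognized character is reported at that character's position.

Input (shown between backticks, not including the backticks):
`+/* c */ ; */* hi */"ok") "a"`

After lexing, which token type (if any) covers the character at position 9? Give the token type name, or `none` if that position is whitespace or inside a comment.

Answer: SEMI

Derivation:
pos=0: emit PLUS '+'
pos=1: enter COMMENT mode (saw '/*')
exit COMMENT mode (now at pos=8)
pos=9: emit SEMI ';'
pos=11: emit STAR '*'
pos=12: enter COMMENT mode (saw '/*')
exit COMMENT mode (now at pos=20)
pos=20: enter STRING mode
pos=20: emit STR "ok" (now at pos=24)
pos=24: emit RPAREN ')'
pos=26: enter STRING mode
pos=26: emit STR "a" (now at pos=29)
DONE. 6 tokens: [PLUS, SEMI, STAR, STR, RPAREN, STR]
Position 9: char is ';' -> SEMI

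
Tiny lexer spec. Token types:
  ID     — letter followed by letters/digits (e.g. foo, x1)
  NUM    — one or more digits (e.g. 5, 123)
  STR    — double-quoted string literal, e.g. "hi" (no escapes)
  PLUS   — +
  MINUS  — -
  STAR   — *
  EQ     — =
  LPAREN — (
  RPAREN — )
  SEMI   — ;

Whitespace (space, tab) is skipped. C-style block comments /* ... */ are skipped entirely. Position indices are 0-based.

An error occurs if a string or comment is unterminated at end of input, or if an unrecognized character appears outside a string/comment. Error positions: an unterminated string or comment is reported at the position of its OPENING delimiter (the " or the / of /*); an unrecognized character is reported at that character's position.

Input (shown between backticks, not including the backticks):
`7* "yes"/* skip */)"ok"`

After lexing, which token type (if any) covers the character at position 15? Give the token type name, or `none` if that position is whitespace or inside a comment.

pos=0: emit NUM '7' (now at pos=1)
pos=1: emit STAR '*'
pos=3: enter STRING mode
pos=3: emit STR "yes" (now at pos=8)
pos=8: enter COMMENT mode (saw '/*')
exit COMMENT mode (now at pos=18)
pos=18: emit RPAREN ')'
pos=19: enter STRING mode
pos=19: emit STR "ok" (now at pos=23)
DONE. 5 tokens: [NUM, STAR, STR, RPAREN, STR]
Position 15: char is ' ' -> none

Answer: none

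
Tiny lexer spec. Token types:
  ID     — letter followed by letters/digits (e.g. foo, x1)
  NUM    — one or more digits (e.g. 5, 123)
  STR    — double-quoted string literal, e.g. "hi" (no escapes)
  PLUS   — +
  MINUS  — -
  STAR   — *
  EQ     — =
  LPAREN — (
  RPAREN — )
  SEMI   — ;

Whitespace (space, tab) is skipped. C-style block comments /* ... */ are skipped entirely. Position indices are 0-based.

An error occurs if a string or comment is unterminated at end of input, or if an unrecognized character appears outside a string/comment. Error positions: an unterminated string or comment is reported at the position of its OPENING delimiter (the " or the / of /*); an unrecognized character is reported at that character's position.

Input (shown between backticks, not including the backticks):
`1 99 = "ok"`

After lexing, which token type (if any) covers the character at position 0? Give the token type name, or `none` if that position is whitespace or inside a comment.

Answer: NUM

Derivation:
pos=0: emit NUM '1' (now at pos=1)
pos=2: emit NUM '99' (now at pos=4)
pos=5: emit EQ '='
pos=7: enter STRING mode
pos=7: emit STR "ok" (now at pos=11)
DONE. 4 tokens: [NUM, NUM, EQ, STR]
Position 0: char is '1' -> NUM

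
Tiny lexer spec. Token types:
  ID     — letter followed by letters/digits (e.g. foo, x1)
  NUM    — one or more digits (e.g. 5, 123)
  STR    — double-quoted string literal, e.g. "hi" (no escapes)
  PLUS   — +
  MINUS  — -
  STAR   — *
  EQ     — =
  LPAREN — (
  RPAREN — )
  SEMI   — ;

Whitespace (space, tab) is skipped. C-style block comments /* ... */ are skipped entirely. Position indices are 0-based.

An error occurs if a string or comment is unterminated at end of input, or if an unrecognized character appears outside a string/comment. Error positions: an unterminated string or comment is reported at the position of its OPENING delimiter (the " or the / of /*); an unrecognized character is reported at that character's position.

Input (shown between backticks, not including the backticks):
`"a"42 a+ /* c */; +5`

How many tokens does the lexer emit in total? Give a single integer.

Answer: 7

Derivation:
pos=0: enter STRING mode
pos=0: emit STR "a" (now at pos=3)
pos=3: emit NUM '42' (now at pos=5)
pos=6: emit ID 'a' (now at pos=7)
pos=7: emit PLUS '+'
pos=9: enter COMMENT mode (saw '/*')
exit COMMENT mode (now at pos=16)
pos=16: emit SEMI ';'
pos=18: emit PLUS '+'
pos=19: emit NUM '5' (now at pos=20)
DONE. 7 tokens: [STR, NUM, ID, PLUS, SEMI, PLUS, NUM]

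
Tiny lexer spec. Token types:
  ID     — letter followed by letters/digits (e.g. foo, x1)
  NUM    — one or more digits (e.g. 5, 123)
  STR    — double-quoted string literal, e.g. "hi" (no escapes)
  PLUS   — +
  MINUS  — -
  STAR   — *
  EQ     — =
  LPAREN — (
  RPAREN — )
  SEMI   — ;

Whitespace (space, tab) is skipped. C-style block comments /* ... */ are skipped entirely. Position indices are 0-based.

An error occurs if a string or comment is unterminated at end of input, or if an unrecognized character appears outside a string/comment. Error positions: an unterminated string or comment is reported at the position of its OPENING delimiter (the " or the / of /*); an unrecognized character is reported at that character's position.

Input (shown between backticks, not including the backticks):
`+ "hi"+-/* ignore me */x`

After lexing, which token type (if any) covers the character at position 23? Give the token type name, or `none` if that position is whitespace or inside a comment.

Answer: ID

Derivation:
pos=0: emit PLUS '+'
pos=2: enter STRING mode
pos=2: emit STR "hi" (now at pos=6)
pos=6: emit PLUS '+'
pos=7: emit MINUS '-'
pos=8: enter COMMENT mode (saw '/*')
exit COMMENT mode (now at pos=23)
pos=23: emit ID 'x' (now at pos=24)
DONE. 5 tokens: [PLUS, STR, PLUS, MINUS, ID]
Position 23: char is 'x' -> ID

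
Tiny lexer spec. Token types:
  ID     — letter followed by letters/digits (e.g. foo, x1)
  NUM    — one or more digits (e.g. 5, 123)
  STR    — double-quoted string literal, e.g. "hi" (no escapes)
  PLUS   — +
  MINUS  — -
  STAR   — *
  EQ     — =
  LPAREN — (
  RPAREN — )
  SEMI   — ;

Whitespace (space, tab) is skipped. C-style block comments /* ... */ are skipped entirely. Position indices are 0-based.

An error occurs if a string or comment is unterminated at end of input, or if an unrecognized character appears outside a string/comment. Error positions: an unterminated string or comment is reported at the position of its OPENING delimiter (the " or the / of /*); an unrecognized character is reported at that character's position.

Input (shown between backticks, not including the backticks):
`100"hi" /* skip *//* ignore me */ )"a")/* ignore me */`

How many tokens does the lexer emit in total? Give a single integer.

pos=0: emit NUM '100' (now at pos=3)
pos=3: enter STRING mode
pos=3: emit STR "hi" (now at pos=7)
pos=8: enter COMMENT mode (saw '/*')
exit COMMENT mode (now at pos=18)
pos=18: enter COMMENT mode (saw '/*')
exit COMMENT mode (now at pos=33)
pos=34: emit RPAREN ')'
pos=35: enter STRING mode
pos=35: emit STR "a" (now at pos=38)
pos=38: emit RPAREN ')'
pos=39: enter COMMENT mode (saw '/*')
exit COMMENT mode (now at pos=54)
DONE. 5 tokens: [NUM, STR, RPAREN, STR, RPAREN]

Answer: 5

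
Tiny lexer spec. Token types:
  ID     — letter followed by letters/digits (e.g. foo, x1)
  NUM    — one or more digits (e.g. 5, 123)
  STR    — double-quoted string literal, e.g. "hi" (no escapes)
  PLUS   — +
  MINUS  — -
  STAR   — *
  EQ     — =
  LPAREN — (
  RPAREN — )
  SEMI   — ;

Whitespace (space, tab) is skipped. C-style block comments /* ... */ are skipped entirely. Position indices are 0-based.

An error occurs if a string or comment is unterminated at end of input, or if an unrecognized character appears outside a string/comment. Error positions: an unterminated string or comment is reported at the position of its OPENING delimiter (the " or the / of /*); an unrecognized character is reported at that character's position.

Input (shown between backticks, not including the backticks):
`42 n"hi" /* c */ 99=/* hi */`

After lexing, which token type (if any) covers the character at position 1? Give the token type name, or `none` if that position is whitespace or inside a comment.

pos=0: emit NUM '42' (now at pos=2)
pos=3: emit ID 'n' (now at pos=4)
pos=4: enter STRING mode
pos=4: emit STR "hi" (now at pos=8)
pos=9: enter COMMENT mode (saw '/*')
exit COMMENT mode (now at pos=16)
pos=17: emit NUM '99' (now at pos=19)
pos=19: emit EQ '='
pos=20: enter COMMENT mode (saw '/*')
exit COMMENT mode (now at pos=28)
DONE. 5 tokens: [NUM, ID, STR, NUM, EQ]
Position 1: char is '2' -> NUM

Answer: NUM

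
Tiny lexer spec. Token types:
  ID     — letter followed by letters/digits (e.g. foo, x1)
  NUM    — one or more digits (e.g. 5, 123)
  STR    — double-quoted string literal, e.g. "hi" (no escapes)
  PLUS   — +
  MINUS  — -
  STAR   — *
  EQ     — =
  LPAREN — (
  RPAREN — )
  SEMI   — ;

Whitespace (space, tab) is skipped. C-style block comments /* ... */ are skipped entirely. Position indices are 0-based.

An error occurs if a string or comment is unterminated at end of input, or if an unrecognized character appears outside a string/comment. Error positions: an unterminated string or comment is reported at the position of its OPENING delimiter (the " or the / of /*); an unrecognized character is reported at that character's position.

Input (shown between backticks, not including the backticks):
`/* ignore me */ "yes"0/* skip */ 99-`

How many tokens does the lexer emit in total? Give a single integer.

Answer: 4

Derivation:
pos=0: enter COMMENT mode (saw '/*')
exit COMMENT mode (now at pos=15)
pos=16: enter STRING mode
pos=16: emit STR "yes" (now at pos=21)
pos=21: emit NUM '0' (now at pos=22)
pos=22: enter COMMENT mode (saw '/*')
exit COMMENT mode (now at pos=32)
pos=33: emit NUM '99' (now at pos=35)
pos=35: emit MINUS '-'
DONE. 4 tokens: [STR, NUM, NUM, MINUS]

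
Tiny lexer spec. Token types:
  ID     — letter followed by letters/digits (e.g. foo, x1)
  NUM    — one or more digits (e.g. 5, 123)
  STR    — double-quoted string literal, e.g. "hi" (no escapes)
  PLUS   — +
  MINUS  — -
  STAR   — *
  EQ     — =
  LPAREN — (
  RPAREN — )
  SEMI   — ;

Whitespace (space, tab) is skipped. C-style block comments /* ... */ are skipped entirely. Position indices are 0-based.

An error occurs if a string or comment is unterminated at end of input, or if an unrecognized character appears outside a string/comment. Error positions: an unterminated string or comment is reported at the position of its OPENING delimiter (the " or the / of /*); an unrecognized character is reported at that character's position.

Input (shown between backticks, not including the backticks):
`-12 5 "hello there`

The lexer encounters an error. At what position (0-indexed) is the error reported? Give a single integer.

pos=0: emit MINUS '-'
pos=1: emit NUM '12' (now at pos=3)
pos=4: emit NUM '5' (now at pos=5)
pos=6: enter STRING mode
pos=6: ERROR — unterminated string

Answer: 6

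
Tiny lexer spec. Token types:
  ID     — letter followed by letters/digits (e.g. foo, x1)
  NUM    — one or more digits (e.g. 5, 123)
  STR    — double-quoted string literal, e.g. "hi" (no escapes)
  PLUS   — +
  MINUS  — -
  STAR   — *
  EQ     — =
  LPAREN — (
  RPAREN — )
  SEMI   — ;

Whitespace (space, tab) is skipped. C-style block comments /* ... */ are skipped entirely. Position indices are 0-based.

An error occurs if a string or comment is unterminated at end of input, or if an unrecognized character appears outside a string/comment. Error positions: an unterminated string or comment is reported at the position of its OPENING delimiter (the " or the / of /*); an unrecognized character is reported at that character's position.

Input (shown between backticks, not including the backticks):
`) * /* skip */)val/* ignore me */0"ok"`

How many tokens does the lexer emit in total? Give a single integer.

pos=0: emit RPAREN ')'
pos=2: emit STAR '*'
pos=4: enter COMMENT mode (saw '/*')
exit COMMENT mode (now at pos=14)
pos=14: emit RPAREN ')'
pos=15: emit ID 'val' (now at pos=18)
pos=18: enter COMMENT mode (saw '/*')
exit COMMENT mode (now at pos=33)
pos=33: emit NUM '0' (now at pos=34)
pos=34: enter STRING mode
pos=34: emit STR "ok" (now at pos=38)
DONE. 6 tokens: [RPAREN, STAR, RPAREN, ID, NUM, STR]

Answer: 6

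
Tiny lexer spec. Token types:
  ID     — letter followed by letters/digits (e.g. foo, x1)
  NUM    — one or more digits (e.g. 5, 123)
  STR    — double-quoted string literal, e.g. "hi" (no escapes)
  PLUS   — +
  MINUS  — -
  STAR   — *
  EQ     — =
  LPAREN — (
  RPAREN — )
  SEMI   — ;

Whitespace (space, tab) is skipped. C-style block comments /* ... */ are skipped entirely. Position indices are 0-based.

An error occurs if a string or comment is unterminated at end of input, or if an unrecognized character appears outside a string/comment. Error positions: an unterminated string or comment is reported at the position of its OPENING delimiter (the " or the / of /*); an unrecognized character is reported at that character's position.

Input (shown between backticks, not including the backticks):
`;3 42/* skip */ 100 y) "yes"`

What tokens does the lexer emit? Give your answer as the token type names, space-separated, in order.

Answer: SEMI NUM NUM NUM ID RPAREN STR

Derivation:
pos=0: emit SEMI ';'
pos=1: emit NUM '3' (now at pos=2)
pos=3: emit NUM '42' (now at pos=5)
pos=5: enter COMMENT mode (saw '/*')
exit COMMENT mode (now at pos=15)
pos=16: emit NUM '100' (now at pos=19)
pos=20: emit ID 'y' (now at pos=21)
pos=21: emit RPAREN ')'
pos=23: enter STRING mode
pos=23: emit STR "yes" (now at pos=28)
DONE. 7 tokens: [SEMI, NUM, NUM, NUM, ID, RPAREN, STR]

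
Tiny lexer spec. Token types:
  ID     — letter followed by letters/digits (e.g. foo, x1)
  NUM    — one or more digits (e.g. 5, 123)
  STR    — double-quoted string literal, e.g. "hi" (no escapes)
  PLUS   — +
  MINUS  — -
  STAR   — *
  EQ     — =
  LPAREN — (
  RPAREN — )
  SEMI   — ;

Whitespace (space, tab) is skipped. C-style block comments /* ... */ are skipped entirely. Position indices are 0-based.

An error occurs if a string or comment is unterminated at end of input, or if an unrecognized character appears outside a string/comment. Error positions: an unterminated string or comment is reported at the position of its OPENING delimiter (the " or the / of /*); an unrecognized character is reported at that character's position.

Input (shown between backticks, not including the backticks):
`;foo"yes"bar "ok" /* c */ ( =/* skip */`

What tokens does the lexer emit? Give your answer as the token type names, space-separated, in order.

Answer: SEMI ID STR ID STR LPAREN EQ

Derivation:
pos=0: emit SEMI ';'
pos=1: emit ID 'foo' (now at pos=4)
pos=4: enter STRING mode
pos=4: emit STR "yes" (now at pos=9)
pos=9: emit ID 'bar' (now at pos=12)
pos=13: enter STRING mode
pos=13: emit STR "ok" (now at pos=17)
pos=18: enter COMMENT mode (saw '/*')
exit COMMENT mode (now at pos=25)
pos=26: emit LPAREN '('
pos=28: emit EQ '='
pos=29: enter COMMENT mode (saw '/*')
exit COMMENT mode (now at pos=39)
DONE. 7 tokens: [SEMI, ID, STR, ID, STR, LPAREN, EQ]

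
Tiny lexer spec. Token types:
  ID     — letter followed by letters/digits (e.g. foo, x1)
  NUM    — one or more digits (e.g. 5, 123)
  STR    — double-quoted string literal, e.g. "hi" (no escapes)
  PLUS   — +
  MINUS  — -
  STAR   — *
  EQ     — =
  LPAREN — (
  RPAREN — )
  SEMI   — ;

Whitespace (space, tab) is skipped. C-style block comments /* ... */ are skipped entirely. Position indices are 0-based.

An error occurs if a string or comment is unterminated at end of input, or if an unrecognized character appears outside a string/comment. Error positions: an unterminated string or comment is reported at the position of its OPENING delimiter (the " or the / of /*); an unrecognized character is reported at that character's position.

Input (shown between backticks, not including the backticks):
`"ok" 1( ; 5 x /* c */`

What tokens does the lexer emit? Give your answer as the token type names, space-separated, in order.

Answer: STR NUM LPAREN SEMI NUM ID

Derivation:
pos=0: enter STRING mode
pos=0: emit STR "ok" (now at pos=4)
pos=5: emit NUM '1' (now at pos=6)
pos=6: emit LPAREN '('
pos=8: emit SEMI ';'
pos=10: emit NUM '5' (now at pos=11)
pos=12: emit ID 'x' (now at pos=13)
pos=14: enter COMMENT mode (saw '/*')
exit COMMENT mode (now at pos=21)
DONE. 6 tokens: [STR, NUM, LPAREN, SEMI, NUM, ID]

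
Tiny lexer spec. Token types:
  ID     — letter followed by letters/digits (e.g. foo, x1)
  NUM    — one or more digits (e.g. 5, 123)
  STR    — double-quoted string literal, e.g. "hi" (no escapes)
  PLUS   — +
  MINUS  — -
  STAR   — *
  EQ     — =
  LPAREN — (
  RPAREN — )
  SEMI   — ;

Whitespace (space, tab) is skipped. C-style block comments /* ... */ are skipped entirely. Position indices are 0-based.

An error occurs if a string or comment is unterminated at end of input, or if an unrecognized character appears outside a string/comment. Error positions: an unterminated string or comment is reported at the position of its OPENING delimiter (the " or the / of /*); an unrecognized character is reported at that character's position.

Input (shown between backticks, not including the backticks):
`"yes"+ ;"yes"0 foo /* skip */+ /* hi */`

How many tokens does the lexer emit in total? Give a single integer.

Answer: 7

Derivation:
pos=0: enter STRING mode
pos=0: emit STR "yes" (now at pos=5)
pos=5: emit PLUS '+'
pos=7: emit SEMI ';'
pos=8: enter STRING mode
pos=8: emit STR "yes" (now at pos=13)
pos=13: emit NUM '0' (now at pos=14)
pos=15: emit ID 'foo' (now at pos=18)
pos=19: enter COMMENT mode (saw '/*')
exit COMMENT mode (now at pos=29)
pos=29: emit PLUS '+'
pos=31: enter COMMENT mode (saw '/*')
exit COMMENT mode (now at pos=39)
DONE. 7 tokens: [STR, PLUS, SEMI, STR, NUM, ID, PLUS]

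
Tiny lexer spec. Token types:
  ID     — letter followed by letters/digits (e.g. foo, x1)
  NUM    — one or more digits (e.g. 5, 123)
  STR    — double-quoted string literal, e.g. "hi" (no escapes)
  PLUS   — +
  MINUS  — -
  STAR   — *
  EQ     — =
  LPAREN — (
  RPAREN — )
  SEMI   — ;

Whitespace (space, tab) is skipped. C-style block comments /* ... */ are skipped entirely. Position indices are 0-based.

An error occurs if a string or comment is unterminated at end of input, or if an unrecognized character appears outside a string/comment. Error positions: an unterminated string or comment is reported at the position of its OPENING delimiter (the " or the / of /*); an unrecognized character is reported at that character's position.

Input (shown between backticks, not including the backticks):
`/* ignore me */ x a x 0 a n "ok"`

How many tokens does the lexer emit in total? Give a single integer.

pos=0: enter COMMENT mode (saw '/*')
exit COMMENT mode (now at pos=15)
pos=16: emit ID 'x' (now at pos=17)
pos=18: emit ID 'a' (now at pos=19)
pos=20: emit ID 'x' (now at pos=21)
pos=22: emit NUM '0' (now at pos=23)
pos=24: emit ID 'a' (now at pos=25)
pos=26: emit ID 'n' (now at pos=27)
pos=28: enter STRING mode
pos=28: emit STR "ok" (now at pos=32)
DONE. 7 tokens: [ID, ID, ID, NUM, ID, ID, STR]

Answer: 7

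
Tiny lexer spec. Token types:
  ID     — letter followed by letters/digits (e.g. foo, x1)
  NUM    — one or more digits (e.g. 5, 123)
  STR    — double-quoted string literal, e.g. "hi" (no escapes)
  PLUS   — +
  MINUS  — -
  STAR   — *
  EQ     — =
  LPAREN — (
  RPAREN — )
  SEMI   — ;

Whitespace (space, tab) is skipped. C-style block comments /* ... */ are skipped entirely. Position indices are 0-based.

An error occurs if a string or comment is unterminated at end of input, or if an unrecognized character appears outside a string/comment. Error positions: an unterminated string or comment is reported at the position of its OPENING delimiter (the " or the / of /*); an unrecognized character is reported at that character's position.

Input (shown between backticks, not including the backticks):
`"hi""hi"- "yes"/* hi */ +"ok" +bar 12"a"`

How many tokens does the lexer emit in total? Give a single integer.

Answer: 10

Derivation:
pos=0: enter STRING mode
pos=0: emit STR "hi" (now at pos=4)
pos=4: enter STRING mode
pos=4: emit STR "hi" (now at pos=8)
pos=8: emit MINUS '-'
pos=10: enter STRING mode
pos=10: emit STR "yes" (now at pos=15)
pos=15: enter COMMENT mode (saw '/*')
exit COMMENT mode (now at pos=23)
pos=24: emit PLUS '+'
pos=25: enter STRING mode
pos=25: emit STR "ok" (now at pos=29)
pos=30: emit PLUS '+'
pos=31: emit ID 'bar' (now at pos=34)
pos=35: emit NUM '12' (now at pos=37)
pos=37: enter STRING mode
pos=37: emit STR "a" (now at pos=40)
DONE. 10 tokens: [STR, STR, MINUS, STR, PLUS, STR, PLUS, ID, NUM, STR]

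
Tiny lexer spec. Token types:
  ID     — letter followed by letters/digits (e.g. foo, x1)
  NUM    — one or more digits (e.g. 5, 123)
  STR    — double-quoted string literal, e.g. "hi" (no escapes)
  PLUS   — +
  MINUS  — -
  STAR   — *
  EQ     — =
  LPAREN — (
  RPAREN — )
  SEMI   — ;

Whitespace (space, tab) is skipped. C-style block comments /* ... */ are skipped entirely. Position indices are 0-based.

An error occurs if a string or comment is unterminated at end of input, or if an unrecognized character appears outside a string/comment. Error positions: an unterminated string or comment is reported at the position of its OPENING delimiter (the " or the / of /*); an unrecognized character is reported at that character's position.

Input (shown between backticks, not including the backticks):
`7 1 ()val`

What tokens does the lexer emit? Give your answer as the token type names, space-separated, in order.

Answer: NUM NUM LPAREN RPAREN ID

Derivation:
pos=0: emit NUM '7' (now at pos=1)
pos=2: emit NUM '1' (now at pos=3)
pos=4: emit LPAREN '('
pos=5: emit RPAREN ')'
pos=6: emit ID 'val' (now at pos=9)
DONE. 5 tokens: [NUM, NUM, LPAREN, RPAREN, ID]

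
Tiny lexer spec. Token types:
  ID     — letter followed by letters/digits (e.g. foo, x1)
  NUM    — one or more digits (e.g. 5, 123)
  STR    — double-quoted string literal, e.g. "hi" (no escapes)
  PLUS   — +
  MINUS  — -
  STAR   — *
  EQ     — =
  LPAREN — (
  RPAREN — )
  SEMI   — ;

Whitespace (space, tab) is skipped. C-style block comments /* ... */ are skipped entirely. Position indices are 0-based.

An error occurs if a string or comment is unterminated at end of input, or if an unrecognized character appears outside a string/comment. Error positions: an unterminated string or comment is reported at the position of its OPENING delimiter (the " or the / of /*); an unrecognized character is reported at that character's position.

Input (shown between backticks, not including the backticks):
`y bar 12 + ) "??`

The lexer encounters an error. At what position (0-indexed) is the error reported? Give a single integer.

Answer: 13

Derivation:
pos=0: emit ID 'y' (now at pos=1)
pos=2: emit ID 'bar' (now at pos=5)
pos=6: emit NUM '12' (now at pos=8)
pos=9: emit PLUS '+'
pos=11: emit RPAREN ')'
pos=13: enter STRING mode
pos=13: ERROR — unterminated string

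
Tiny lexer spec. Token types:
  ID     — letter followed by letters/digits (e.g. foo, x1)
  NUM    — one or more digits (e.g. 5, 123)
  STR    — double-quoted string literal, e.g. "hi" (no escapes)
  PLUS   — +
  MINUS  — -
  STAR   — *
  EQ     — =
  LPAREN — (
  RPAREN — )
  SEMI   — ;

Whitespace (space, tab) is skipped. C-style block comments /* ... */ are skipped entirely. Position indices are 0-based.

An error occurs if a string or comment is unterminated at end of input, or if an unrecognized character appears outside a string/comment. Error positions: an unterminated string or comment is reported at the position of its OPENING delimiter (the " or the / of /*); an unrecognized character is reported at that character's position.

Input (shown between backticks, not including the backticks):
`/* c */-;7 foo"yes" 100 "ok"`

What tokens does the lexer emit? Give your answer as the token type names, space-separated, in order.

Answer: MINUS SEMI NUM ID STR NUM STR

Derivation:
pos=0: enter COMMENT mode (saw '/*')
exit COMMENT mode (now at pos=7)
pos=7: emit MINUS '-'
pos=8: emit SEMI ';'
pos=9: emit NUM '7' (now at pos=10)
pos=11: emit ID 'foo' (now at pos=14)
pos=14: enter STRING mode
pos=14: emit STR "yes" (now at pos=19)
pos=20: emit NUM '100' (now at pos=23)
pos=24: enter STRING mode
pos=24: emit STR "ok" (now at pos=28)
DONE. 7 tokens: [MINUS, SEMI, NUM, ID, STR, NUM, STR]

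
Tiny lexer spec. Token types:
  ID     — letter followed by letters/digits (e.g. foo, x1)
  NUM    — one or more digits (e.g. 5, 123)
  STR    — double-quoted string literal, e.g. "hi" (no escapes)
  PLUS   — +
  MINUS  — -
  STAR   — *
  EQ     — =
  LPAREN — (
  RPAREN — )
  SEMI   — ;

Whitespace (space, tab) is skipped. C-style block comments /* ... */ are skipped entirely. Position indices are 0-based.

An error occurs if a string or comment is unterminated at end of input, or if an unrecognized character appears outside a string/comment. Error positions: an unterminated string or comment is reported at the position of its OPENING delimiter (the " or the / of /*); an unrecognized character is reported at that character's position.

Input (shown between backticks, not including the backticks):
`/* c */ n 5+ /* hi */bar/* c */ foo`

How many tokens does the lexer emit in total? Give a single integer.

pos=0: enter COMMENT mode (saw '/*')
exit COMMENT mode (now at pos=7)
pos=8: emit ID 'n' (now at pos=9)
pos=10: emit NUM '5' (now at pos=11)
pos=11: emit PLUS '+'
pos=13: enter COMMENT mode (saw '/*')
exit COMMENT mode (now at pos=21)
pos=21: emit ID 'bar' (now at pos=24)
pos=24: enter COMMENT mode (saw '/*')
exit COMMENT mode (now at pos=31)
pos=32: emit ID 'foo' (now at pos=35)
DONE. 5 tokens: [ID, NUM, PLUS, ID, ID]

Answer: 5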